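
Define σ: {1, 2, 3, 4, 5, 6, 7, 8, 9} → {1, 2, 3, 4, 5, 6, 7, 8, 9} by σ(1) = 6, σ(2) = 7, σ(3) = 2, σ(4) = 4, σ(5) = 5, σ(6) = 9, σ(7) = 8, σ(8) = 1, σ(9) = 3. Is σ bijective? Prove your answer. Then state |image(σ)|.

The values 6, 7, 2, 4, 5, 9, 8, 1, 3 are a permutation of {1, 2, 3, 4, 5, 6, 7, 8, 9}: each element appears exactly once.
So σ is injective and surjective, hence bijective.
The image of σ is {1, 2, 3, 4, 5, 6, 7, 8, 9}, which has 9 elements.

9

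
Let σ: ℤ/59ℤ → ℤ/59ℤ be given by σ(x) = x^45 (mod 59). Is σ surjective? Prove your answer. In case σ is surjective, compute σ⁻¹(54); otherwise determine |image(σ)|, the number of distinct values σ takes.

Since 59 is prime, the nonzero elements of ℤ/59ℤ form a cyclic group of order 58.
As gcd(45, 58) = 1, raising to the 45th power is a bijection on this group: if s^45 ≡ t^45 then (st^{−1})^45 = 1, and the only element of order dividing gcd(45, 58) = 1 is 1, so s = t.
With σ(0) = 0 this makes σ injective on all of ℤ/59ℤ, hence bijective (finite equal-size domain and codomain). In particular σ is surjective.
Since σ is surjective, we find the preimage of 54. The inverse of x ↦ x^45 on (ℤ/59ℤ)^× is x ↦ x^49, because 45·49 = 2205 = 38·58 + 1 ≡ 1 (mod 58) and x^{58} = 1 for x ≠ 0 (Fermat). So σ⁻¹(54) = 54^49 mod 59.
Repeated squaring mod 59: 54^1 ≡ 54, 54^2 ≡ 54² = 2916 ≡ 25, 54^4 ≡ 25² = 625 ≡ 35, 54^8 ≡ 35² = 1225 ≡ 45, 54^16 ≡ 45² = 2025 ≡ 19, 54^32 ≡ 19² = 361 ≡ 7. Since 49 = 32 + 16 + 1, 54^49 ≡ 7·19·54: 7·19 = 133 ≡ 15, then 15·54 = 810 ≡ 43. So 54^49 ≡ 43 (mod 59).
Hence σ⁻¹(54) = 43.

43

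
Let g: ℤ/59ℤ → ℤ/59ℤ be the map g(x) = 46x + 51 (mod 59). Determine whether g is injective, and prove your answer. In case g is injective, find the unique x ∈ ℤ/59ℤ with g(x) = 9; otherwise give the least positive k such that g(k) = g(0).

Suppose g(x_1) = g(x_2) in ℤ/59ℤ. Then 46x_1 + 51 ≡ 46x_2 + 51 (mod 59), thus 46(x_1 − x_2) ≡ 0 (mod 59).
Since gcd(46, 59) = 1, 46 is invertible modulo 59, hence x_1 − x_2 ≡ 0 (mod 59), i.e. x_1 = x_2.
Hence g is injective.
We now compute 46⁻¹ mod 59 explicitly. Euclid's algorithm: 59 = 1·46 + 13, 46 = 3·13 + 7, 13 = 1·7 + 6, 7 = 1·6 + 1; back-substituting gives 1 = 9·46 − 7·59, so 46⁻¹ ≡ 9 (mod 59).
Since g is injective, we find g⁻¹(9): we need 46x ≡ 9 − 51 ≡ 17 (mod 59). Using 46⁻¹ = 9: x ≡ 9·17 = 153 = 2·59 + 35, so x = 35.
Check: g(35) = 46·35 + 51 = 1661 = 28·59 + 9 ≡ 9 (mod 59).

35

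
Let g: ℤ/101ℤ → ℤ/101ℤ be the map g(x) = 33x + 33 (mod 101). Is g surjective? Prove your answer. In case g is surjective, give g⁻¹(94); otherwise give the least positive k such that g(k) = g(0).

60

Since gcd(33, 101) = 1, 33 is invertible modulo 101. Euclid's algorithm: 101 = 3·33 + 2, 33 = 16·2 + 1; back-substituting gives 1 = 49·33 − 16·101, so 33⁻¹ ≡ 49 (mod 101).
For any y ∈ ℤ/101ℤ, x = 49(y − 33) mod 101 satisfies g(x) = 33·49(y − 33) + 33 ≡ y (since 33·49 ≡ 1 mod 101). So every y has a preimage.
Hence g is surjective.
Since g is surjective, we compute g⁻¹(94): solve 33x + 33 ≡ 94 (mod 101), i.e. 33x ≡ 61 (mod 101).
Multiplying by 33⁻¹ = 49 gives x ≡ 49·61 = 2989 = 29·101 + 60 ≡ 60 (mod 101).
Check: g(60) = 33·60 + 33 = 2013 = 19·101 + 94 ≡ 94 (mod 101).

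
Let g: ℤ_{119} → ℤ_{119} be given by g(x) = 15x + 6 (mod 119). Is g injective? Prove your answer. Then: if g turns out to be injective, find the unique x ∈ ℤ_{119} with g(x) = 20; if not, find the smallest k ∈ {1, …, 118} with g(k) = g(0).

Suppose g(a) = g(b) in ℤ_{119}. Then 15a + 6 ≡ 15b + 6 (mod 119), so 15(a − b) ≡ 0 (mod 119).
Since gcd(15, 119) = 1, 15 is invertible modulo 119, so a − b ≡ 0 (mod 119), i.e. a = b.
Therefore g is injective.
We now compute 15⁻¹ mod 119 explicitly. Euclid's algorithm: 119 = 7·15 + 14, 15 = 1·14 + 1; back-substituting gives 1 = 8·15 − 1·119, so 15⁻¹ ≡ 8 (mod 119).
Since g is injective, we compute g⁻¹(20): solve 15x + 6 ≡ 20 (mod 119), i.e. 15x ≡ 14 (mod 119).
Multiplying by 15⁻¹ = 8 gives x ≡ 8·14 = 112 ≡ 112 (mod 119).
Check: g(112) = 15·112 + 6 = 1686 = 14·119 + 20 ≡ 20 (mod 119).

112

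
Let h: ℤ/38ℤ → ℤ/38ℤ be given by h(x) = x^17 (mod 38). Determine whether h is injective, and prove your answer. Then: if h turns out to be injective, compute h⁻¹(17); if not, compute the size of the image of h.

9

Computing x^17 mod 38 for each x (by repeated squaring, reducing mod 38 at every step), the values h(0), h(1), …, h(37) are: 0, 1, 10, 13, 24, 23, 16, 11, 12, 17, 2, 7, 8, 3, 34, 33, 6, 9, 18, 19, 20, 29, 32, 5, 4, 35, 30, 31, 36, 21, 26, 27, 22, 15, 14, 25, 28, 37.
Every element of ℤ/38ℤ appears exactly once in this list, so h is a bijection, and in particular injective.
Since h is injective, we read off the preimage of 17 from the same table: h(9) = 17, so h⁻¹(17) = 9.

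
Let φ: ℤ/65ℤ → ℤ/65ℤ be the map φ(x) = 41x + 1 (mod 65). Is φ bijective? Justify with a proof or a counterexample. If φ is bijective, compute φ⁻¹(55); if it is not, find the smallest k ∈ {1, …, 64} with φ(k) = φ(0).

14

By definition, φ is injective if φ(s) = φ(t) implies s = t.
Suppose φ(s) = φ(t) in ℤ/65ℤ. Then 41s + 1 ≡ 41t + 1 (mod 65), therefore 41(s − t) ≡ 0 (mod 65).
Since gcd(41, 65) = 1, 41 is invertible modulo 65, therefore s − t ≡ 0 (mod 65), i.e. s = t.
We now compute 41⁻¹ mod 65 explicitly. Euclid's algorithm: 65 = 1·41 + 24, 41 = 1·24 + 17, 24 = 1·17 + 7, 17 = 2·7 + 3, 7 = 2·3 + 1; back-substituting gives 1 = 46·41 − 29·65, so 41⁻¹ ≡ 46 (mod 65).
Then y ↦ 46(y − 1) is a two-sided inverse to φ, so every y ∈ ℤ/65ℤ has a preimage.
Thus φ is bijective.
Since φ is bijective, we find φ⁻¹(55): we need 41x ≡ 55 − 1 ≡ 54 (mod 65). Using 41⁻¹ = 46: x ≡ 46·54 = 2484 = 38·65 + 14, so x = 14.
Check: φ(14) = 41·14 + 1 = 575 = 8·65 + 55 ≡ 55 (mod 65).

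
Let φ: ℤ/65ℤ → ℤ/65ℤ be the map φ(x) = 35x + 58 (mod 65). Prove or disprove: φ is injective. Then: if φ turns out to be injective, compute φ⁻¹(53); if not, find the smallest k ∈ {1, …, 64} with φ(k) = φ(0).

Recall: φ is injective when φ(x_1) = φ(x_2) forces x_1 = x_2.
We have gcd(35, 65) = 5 > 1. Taking x_1 = 0 and x_2 = 13: φ(0) = 58 and φ(13) = 35·13 + 58 = 513 ≡ 58 (mod 65).
So φ(0) = φ(13) while 0 ≠ 13, thus φ is not injective.
Since φ is not injective, we find the least positive k with φ(k) = φ(0): this means 35k ≡ 0 (mod 65), i.e. 65 ∣ 35k. Since gcd(35, 65) = 5, dividing through by 5 this holds exactly when 13 ∣ 7k, and as gcd(7, 13) = 1, exactly when 13 ∣ k.
The smallest positive such k is 13.

13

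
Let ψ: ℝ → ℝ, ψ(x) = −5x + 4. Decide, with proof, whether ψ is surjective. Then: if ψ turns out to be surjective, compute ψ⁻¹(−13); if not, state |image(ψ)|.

For any y ∈ ℝ, x = (y − 4)/(−5) satisfies ψ(x) = y.
Hence ψ is surjective.
Since ψ is surjective, we compute ψ⁻¹(−13) = (−13 − 4)/(−5) = 17/5.

17/5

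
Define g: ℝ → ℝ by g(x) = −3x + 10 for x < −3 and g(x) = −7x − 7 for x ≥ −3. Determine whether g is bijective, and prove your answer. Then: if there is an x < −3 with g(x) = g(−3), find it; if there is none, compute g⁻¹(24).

Both pieces are strictly decreasing (slopes −3 and −7), so each is injective on its own interval.
The left piece maps (−∞, −3) onto (19, ∞); the right piece maps [−3, ∞) onto (−∞, 14].
The images leave a gap (19 has no preimage), so g is not surjective, hence not bijective.
Because the two images are disjoint, no x < −3 has g(x) = g(−3), so we compute g⁻¹(24): 24 lies in (19, ∞), so solve −3x + 10 = 24: x = (24 − 10)/(−3) = −14/3.

-14/3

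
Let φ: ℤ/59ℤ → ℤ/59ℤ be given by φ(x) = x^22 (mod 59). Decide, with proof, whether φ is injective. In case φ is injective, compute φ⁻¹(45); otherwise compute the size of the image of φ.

φ(29): Repeated squaring mod 59: 29^1 ≡ 29, 29^2 ≡ 29² = 841 ≡ 15, 29^4 ≡ 15² = 225 ≡ 48, 29^8 ≡ 48² = 2304 ≡ 3, 29^16 ≡ 3² = 9. Since 22 = 16 + 4 + 2, 29^22 ≡ 9·48·15: 9·48 = 432 ≡ 19, then 19·15 = 285 ≡ 49. So 29^22 ≡ 49 (mod 59).
φ(30): Repeated squaring mod 59: 30^1 ≡ 30, 30^2 ≡ 30² = 900 ≡ 15, 30^4 ≡ 15² = 225 ≡ 48, 30^8 ≡ 48² = 2304 ≡ 3, 30^16 ≡ 3² = 9. Since 22 = 16 + 4 + 2, 30^22 ≡ 9·48·15: 9·48 = 432 ≡ 19, then 19·15 = 285 ≡ 49. So 30^22 ≡ 49 (mod 59).
So φ(29) = φ(30) = 49 while 29 ≠ 30, thus φ is not injective.
Since φ is not injective, we determine |image(φ)|. Computing x^22 mod 59 for each x (by repeated squaring, reducing mod 59 at every step), the values φ(0), φ(1), …, φ(58) are: 0, 1, 53, 15, 36, 46, 28, 45, 20, 48, 19, 29, 9, 16, 25, 41, 57, 21, 7, 35, 4, 26, 3, 17, 5, 51, 22, 12, 27, 49, 49, 27, 12, 22, 51, 5, 17, 3, 26, 4, 35, 7, 21, 57, 41, 25, 16, 9, 29, 19, 48, 20, 45, 28, 46, 36, 15, 53, 1.
The distinct values are {0, 1, 3, 4, 5, 7, 9, 12, 15, 16, 17, 19, 20, 21, 22, 25, 26, 27, 28, 29, 35, 36, 41, 45, 46, 48, 49, 51, 53, 57}; there are 30 of them.

30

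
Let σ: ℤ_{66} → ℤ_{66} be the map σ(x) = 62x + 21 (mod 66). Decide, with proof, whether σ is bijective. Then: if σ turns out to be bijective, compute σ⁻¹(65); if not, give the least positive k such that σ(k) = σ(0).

33

Recall: injectivity means: for all u, v in the domain, σ(u) = σ(v) implies u = v.
We have gcd(62, 66) = 2 > 1. Taking u = 0 and v = 33: σ(0) = 21 and σ(33) = 62·33 + 21 = 2067 ≡ 21 (mod 66).
So σ(0) = σ(33) while 0 ≠ 33, thus σ is not injective, hence not bijective.
Since σ is not bijective, we find the least positive k with σ(k) = σ(0): this means 62k ≡ 0 (mod 66), i.e. 66 ∣ 62k. Since gcd(62, 66) = 2, dividing through by 2 this holds exactly when 33 ∣ 31k, and as gcd(31, 33) = 1, exactly when 33 ∣ k.
The smallest positive such k is 33.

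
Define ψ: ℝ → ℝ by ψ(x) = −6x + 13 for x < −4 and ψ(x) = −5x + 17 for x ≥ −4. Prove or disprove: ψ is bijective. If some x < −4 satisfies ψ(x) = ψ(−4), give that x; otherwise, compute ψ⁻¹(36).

Both pieces are strictly decreasing (slopes −6 and −5), so each is injective on its own interval.
The left piece maps (−∞, −4) onto (37, ∞); the right piece maps [−4, ∞) onto (−∞, 37].
Since 37 = 37, the images partition ℝ: ψ is injective and surjective, hence bijective.
Because the two images are disjoint, no x < −4 has ψ(x) = ψ(−4), so we compute ψ⁻¹(36): 36 lies in (−∞, 37], so solve −5x + 17 = 36: x = (36 − 17)/(−5) = −19/5.

-19/5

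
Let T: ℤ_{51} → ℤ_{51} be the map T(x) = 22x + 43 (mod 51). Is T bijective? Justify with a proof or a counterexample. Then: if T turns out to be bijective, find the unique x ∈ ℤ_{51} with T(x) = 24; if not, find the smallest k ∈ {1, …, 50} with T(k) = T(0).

Suppose T(x_1) = T(x_2) in ℤ_{51}. Then 22x_1 + 43 ≡ 22x_2 + 43 (mod 51), thus 22(x_1 − x_2) ≡ 0 (mod 51).
Since gcd(22, 51) = 1, 22 is invertible modulo 51, so x_1 − x_2 ≡ 0 (mod 51), i.e. x_1 = x_2.
We now compute 22⁻¹ mod 51 explicitly. Euclid's algorithm: 51 = 2·22 + 7, 22 = 3·7 + 1; back-substituting gives 1 = 7·22 − 3·51, so 22⁻¹ ≡ 7 (mod 51).
Then y ↦ 7(y − 43) is a two-sided inverse to T, so every y ∈ ℤ_{51} has a preimage.
Hence T is bijective.
Since T is bijective, we compute T⁻¹(24): solve 22x + 43 ≡ 24 (mod 51), i.e. 22x ≡ 32 (mod 51).
Multiplying by 22⁻¹ = 7 gives x ≡ 7·32 = 224 = 4·51 + 20 ≡ 20 (mod 51).
Check: T(20) = 22·20 + 43 = 483 = 9·51 + 24 ≡ 24 (mod 51).

20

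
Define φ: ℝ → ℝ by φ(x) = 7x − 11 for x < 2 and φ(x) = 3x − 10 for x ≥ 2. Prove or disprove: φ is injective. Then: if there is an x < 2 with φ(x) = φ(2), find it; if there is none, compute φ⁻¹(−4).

1

Both pieces are strictly increasing (slopes 7 and 3), so each is injective on its own interval.
The left piece maps (−∞, 2) onto (−∞, 3); the right piece maps [2, ∞) onto [−4, ∞).
These images overlap. In particular φ(2) = −4 (right piece), and solving 7x − 11 = −4 on the left piece gives x = 1 < 2.
So φ(1) = φ(2) with 1 ≠ 2, and φ is not injective. This x = 1 is the requested value below 2.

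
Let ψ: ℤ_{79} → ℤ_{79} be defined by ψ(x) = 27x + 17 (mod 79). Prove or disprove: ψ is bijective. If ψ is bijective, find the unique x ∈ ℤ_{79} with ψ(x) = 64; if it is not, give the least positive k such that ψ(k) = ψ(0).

31

By definition, ψ is injective when ψ(a) = ψ(b) forces a = b.
If ψ(a) = ψ(b), then 27a ≡ 27b (mod 79). Because gcd(27, 79) = 1, we may cancel 27 to get a ≡ b (mod 79).
We now compute 27⁻¹ mod 79 explicitly. Euclid's algorithm: 79 = 2·27 + 25, 27 = 1·25 + 2, 25 = 12·2 + 1; back-substituting gives 1 = 41·27 − 14·79, so 27⁻¹ ≡ 41 (mod 79).
For any y ∈ ℤ_{79}, x = 41(y − 17) mod 79 satisfies ψ(x) = 27·41(y − 17) + 17 ≡ y (since 27·41 ≡ 1 mod 79). So every y has a preimage.
So ψ is bijective.
Since ψ is bijective, we compute ψ⁻¹(64): solve 27x + 17 ≡ 64 (mod 79), i.e. 27x ≡ 47 (mod 79).
Multiplying by 27⁻¹ = 41 gives x ≡ 41·47 = 1927 = 24·79 + 31 ≡ 31 (mod 79).
Check: ψ(31) = 27·31 + 17 = 854 = 10·79 + 64 ≡ 64 (mod 79).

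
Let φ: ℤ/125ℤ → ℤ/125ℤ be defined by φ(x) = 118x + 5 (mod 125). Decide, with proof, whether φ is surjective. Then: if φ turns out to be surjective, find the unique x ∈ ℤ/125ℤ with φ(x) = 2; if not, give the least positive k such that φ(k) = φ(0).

54

Since gcd(118, 125) = 1, 118 is invertible modulo 125. Euclid's algorithm: 125 = 1·118 + 7, 118 = 16·7 + 6, 7 = 1·6 + 1; back-substituting gives 1 = 107·118 − 101·125, so 118⁻¹ ≡ 107 (mod 125).
For any y ∈ ℤ/125ℤ, x = 107(y − 5) mod 125 satisfies φ(x) = 118·107(y − 5) + 5 ≡ y (since 118·107 ≡ 1 mod 125). So every y has a preimage.
So φ is surjective.
Since φ is surjective, we find φ⁻¹(2): we need 118x ≡ 2 − 5 ≡ 122 (mod 125). Using 118⁻¹ = 107: x ≡ 107·122 = 13054 = 104·125 + 54, so x = 54.
Check: φ(54) = 118·54 + 5 = 6377 = 51·125 + 2 ≡ 2 (mod 125).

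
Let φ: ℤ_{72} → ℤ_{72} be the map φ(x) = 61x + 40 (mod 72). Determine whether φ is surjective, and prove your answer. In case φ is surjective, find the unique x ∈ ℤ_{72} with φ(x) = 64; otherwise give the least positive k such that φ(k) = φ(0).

Since gcd(61, 72) = 1, 61 is invertible modulo 72. Euclid's algorithm: 72 = 1·61 + 11, 61 = 5·11 + 6, 11 = 1·6 + 5, 6 = 1·5 + 1; back-substituting gives 1 = 13·61 − 11·72, so 61⁻¹ ≡ 13 (mod 72).
For any y ∈ ℤ_{72}, x = 13(y − 40) mod 72 satisfies φ(x) = 61·13(y − 40) + 40 ≡ y (since 61·13 ≡ 1 mod 72). So every y has a preimage.
Hence φ is surjective.
Since φ is surjective, we compute φ⁻¹(64): solve 61x + 40 ≡ 64 (mod 72), i.e. 61x ≡ 24 (mod 72).
Multiplying by 61⁻¹ = 13 gives x ≡ 13·24 = 312 = 4·72 + 24 ≡ 24 (mod 72).
Check: φ(24) = 61·24 + 40 = 1504 = 20·72 + 64 ≡ 64 (mod 72).

24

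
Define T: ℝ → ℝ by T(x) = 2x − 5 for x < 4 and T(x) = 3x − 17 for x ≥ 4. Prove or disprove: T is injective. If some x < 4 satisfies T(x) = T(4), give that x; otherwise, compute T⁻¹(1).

Both pieces are strictly increasing (slopes 2 and 3), so each is injective on its own interval.
The left piece maps (−∞, 4) onto (−∞, 3); the right piece maps [4, ∞) onto [−5, ∞).
These images overlap. In particular T(4) = −5 (right piece), and solving 2x − 5 = −5 on the left piece gives x = 0 < 4.
So T(0) = T(4) with 0 ≠ 4, and T is not injective. This x = 0 is the requested value below 4.

0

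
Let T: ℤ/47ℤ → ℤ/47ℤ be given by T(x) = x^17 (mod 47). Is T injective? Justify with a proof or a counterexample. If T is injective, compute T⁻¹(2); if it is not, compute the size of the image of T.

3

Since 47 is prime, the nonzero elements of ℤ/47ℤ form a cyclic group of order 46.
As gcd(17, 46) = 1, raising to the 17th power is a bijection on this group: if u^17 ≡ v^17 then (uv^{−1})^17 = 1, and the only element of order dividing gcd(17, 46) = 1 is 1, so u = v.
With T(0) = 0 this makes T injective on all of ℤ/47ℤ, hence bijective (finite equal-size domain and codomain). In particular T is injective.
Since T is injective, we find the preimage of 2. The inverse of x ↦ x^17 on (ℤ/47ℤ)^× is x ↦ x^19, because 17·19 = 323 = 7·46 + 1 ≡ 1 (mod 46) and x^{46} = 1 for x ≠ 0 (Fermat). So T⁻¹(2) = 2^19 mod 47.
Repeated squaring mod 47: 2^1 ≡ 2, 2^2 ≡ 2² = 4, 2^4 ≡ 4² = 16, 2^8 ≡ 16² = 256 ≡ 21, 2^16 ≡ 21² = 441 ≡ 18. Since 19 = 16 + 2 + 1, 2^19 ≡ 18·4·2: 18·4 = 72 ≡ 25, then 25·2 = 50 ≡ 3. So 2^19 ≡ 3 (mod 47).
Hence T⁻¹(2) = 3.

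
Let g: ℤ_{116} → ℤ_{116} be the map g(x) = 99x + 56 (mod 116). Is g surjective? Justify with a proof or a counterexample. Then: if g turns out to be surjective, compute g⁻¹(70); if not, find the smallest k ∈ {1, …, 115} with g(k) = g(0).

Recall: g is surjective if every y in the codomain equals g(x) for some x in the domain.
Since gcd(99, 116) = 1, 99 is invertible modulo 116. Euclid's algorithm: 116 = 1·99 + 17, 99 = 5·17 + 14, 17 = 1·14 + 3, 14 = 4·3 + 2, 3 = 1·2 + 1; back-substituting gives 1 = 75·99 − 64·116, so 99⁻¹ ≡ 75 (mod 116).
For any y ∈ ℤ_{116}, x = 75(y − 56) mod 116 satisfies g(x) = 99·75(y − 56) + 56 ≡ y (since 99·75 ≡ 1 mod 116). So every y has a preimage.
Hence g is surjective.
Since g is surjective, we find g⁻¹(70): we need 99x ≡ 70 − 56 ≡ 14 (mod 116). Using 99⁻¹ = 75: x ≡ 75·14 = 1050 = 9·116 + 6, so x = 6.
Check: g(6) = 99·6 + 56 = 650 = 5·116 + 70 ≡ 70 (mod 116).

6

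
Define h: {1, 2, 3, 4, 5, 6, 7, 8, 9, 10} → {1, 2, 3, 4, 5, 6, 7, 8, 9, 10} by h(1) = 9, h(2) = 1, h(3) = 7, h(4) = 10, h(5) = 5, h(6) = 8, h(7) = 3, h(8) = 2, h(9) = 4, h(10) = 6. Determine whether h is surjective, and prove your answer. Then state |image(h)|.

Every element of the codomain has a preimage: 1 = h(2), 2 = h(8), 3 = h(7), 4 = h(9), 5 = h(5), 6 = h(10), 7 = h(3), 8 = h(6), 9 = h(1), 10 = h(4).
Therefore h is surjective.
The image of h is {1, 2, 3, 4, 5, 6, 7, 8, 9, 10}, which has 10 elements.

10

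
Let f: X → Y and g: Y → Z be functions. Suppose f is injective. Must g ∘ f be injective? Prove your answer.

not injective

No. Take X = Y = Z = {0, 1}, f = identity (injective), and g(x) = 0 for every x.
Then (g ∘ f)(0) = 0 = (g ∘ f)(1) with 0 ≠ 1, so g ∘ f is not injective.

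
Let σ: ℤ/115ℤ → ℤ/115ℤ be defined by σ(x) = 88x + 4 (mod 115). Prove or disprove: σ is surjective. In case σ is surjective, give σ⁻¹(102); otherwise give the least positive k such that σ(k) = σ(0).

By definition, surjectivity means every element of the codomain has a preimage under σ.
Since gcd(88, 115) = 1, 88 is invertible modulo 115. Euclid's algorithm: 115 = 1·88 + 27, 88 = 3·27 + 7, 27 = 3·7 + 6, 7 = 1·6 + 1; back-substituting gives 1 = 17·88 − 13·115, so 88⁻¹ ≡ 17 (mod 115).
Then y ↦ 17(y − 4) is a two-sided inverse to σ, so every y ∈ ℤ/115ℤ has a preimage.
Therefore σ is surjective.
Since σ is surjective, we find σ⁻¹(102): we need 88x ≡ 102 − 4 ≡ 98 (mod 115). Using 88⁻¹ = 17: x ≡ 17·98 = 1666 = 14·115 + 56, so x = 56.
Check: σ(56) = 88·56 + 4 = 4932 = 42·115 + 102 ≡ 102 (mod 115).

56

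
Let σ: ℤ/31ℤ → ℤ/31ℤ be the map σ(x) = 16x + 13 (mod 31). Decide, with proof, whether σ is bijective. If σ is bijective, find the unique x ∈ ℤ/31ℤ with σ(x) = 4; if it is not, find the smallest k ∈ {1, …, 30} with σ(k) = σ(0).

13

Suppose σ(x_1) = σ(x_2) in ℤ/31ℤ. Then 16x_1 + 13 ≡ 16x_2 + 13 (mod 31), hence 16(x_1 − x_2) ≡ 0 (mod 31).
Since gcd(16, 31) = 1, 16 is invertible modulo 31, hence x_1 − x_2 ≡ 0 (mod 31), i.e. x_1 = x_2.
We now compute 16⁻¹ mod 31 explicitly. Euclid's algorithm: 31 = 1·16 + 15, 16 = 1·15 + 1; back-substituting gives 1 = 2·16 − 1·31, so 16⁻¹ ≡ 2 (mod 31).
Then y ↦ 2(y − 13) is a two-sided inverse to σ, so every y ∈ ℤ/31ℤ has a preimage.
Thus σ is bijective.
Since σ is bijective, we find σ⁻¹(4): we need 16x ≡ 4 − 13 ≡ 22 (mod 31). Using 16⁻¹ = 2: x ≡ 2·22 = 44 = 1·31 + 13, so x = 13.
Check: σ(13) = 16·13 + 13 = 221 = 7·31 + 4 ≡ 4 (mod 31).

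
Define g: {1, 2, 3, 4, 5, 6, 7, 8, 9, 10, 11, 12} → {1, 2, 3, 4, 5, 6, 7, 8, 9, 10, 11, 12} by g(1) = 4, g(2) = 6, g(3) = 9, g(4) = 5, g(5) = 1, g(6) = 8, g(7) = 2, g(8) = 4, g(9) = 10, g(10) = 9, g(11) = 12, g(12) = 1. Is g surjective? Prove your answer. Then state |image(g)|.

No element maps to 3, so g is not surjective.
The image of g is {1, 2, 4, 5, 6, 8, 9, 10, 12}, which has 9 elements.

9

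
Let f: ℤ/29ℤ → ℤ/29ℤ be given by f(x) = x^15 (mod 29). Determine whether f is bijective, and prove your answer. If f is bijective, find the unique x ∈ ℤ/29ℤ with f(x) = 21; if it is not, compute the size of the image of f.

8

Since 29 is prime, the nonzero elements of ℤ/29ℤ form a cyclic group of order 28.
As gcd(15, 28) = 1, raising to the 15th power is a bijection on this group: if a^15 ≡ b^15 then (ab^{−1})^15 = 1, and the only element of order dividing gcd(15, 28) = 1 is 1, so a = b.
With f(0) = 0 this makes f injective on all of ℤ/29ℤ, hence bijective (finite equal-size domain and codomain). In particular f is bijective.
Since f is bijective, we find the preimage of 21. The inverse of x ↦ x^15 on (ℤ/29ℤ)^× is x ↦ x^15, because 15·15 = 225 = 8·28 + 1 ≡ 1 (mod 28) and x^{28} = 1 for x ≠ 0 (Fermat). So f⁻¹(21) = 21^15 mod 29.
Repeated squaring mod 29: 21^1 ≡ 21, 21^2 ≡ 21² = 441 ≡ 6, 21^4 ≡ 6² = 36 ≡ 7, 21^8 ≡ 7² = 49 ≡ 20. Since 15 = 8 + 4 + 2 + 1, 21^15 ≡ 20·7·6·21: 20·7 = 140 ≡ 24, then 24·6 = 144 ≡ 28, then 28·21 = 588 ≡ 8. So 21^15 ≡ 8 (mod 29).
Hence f⁻¹(21) = 8.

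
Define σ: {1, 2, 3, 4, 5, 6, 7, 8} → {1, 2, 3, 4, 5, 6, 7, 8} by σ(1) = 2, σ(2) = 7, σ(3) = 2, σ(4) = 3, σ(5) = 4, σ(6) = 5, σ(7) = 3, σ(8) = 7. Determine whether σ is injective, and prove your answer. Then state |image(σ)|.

σ(1) = 2 = σ(3) with 1 ≠ 3, so σ is not injective.
The image of σ is {2, 3, 4, 5, 7}, which has 5 elements.

5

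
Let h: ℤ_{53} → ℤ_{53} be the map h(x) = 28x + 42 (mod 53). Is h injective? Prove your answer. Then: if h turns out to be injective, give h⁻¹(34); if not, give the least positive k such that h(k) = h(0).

30

If h(u) = h(v), then 28u ≡ 28v (mod 53). Because gcd(28, 53) = 1, we may cancel 28 to get u ≡ v (mod 53).
So h is injective.
We now compute 28⁻¹ mod 53 explicitly. Euclid's algorithm: 53 = 1·28 + 25, 28 = 1·25 + 3, 25 = 8·3 + 1; back-substituting gives 1 = 36·28 − 19·53, so 28⁻¹ ≡ 36 (mod 53).
Since h is injective, we find h⁻¹(34): we need 28x ≡ 34 − 42 ≡ 45 (mod 53). Using 28⁻¹ = 36: x ≡ 36·45 = 1620 = 30·53 + 30, so x = 30.
Check: h(30) = 28·30 + 42 = 882 = 16·53 + 34 ≡ 34 (mod 53).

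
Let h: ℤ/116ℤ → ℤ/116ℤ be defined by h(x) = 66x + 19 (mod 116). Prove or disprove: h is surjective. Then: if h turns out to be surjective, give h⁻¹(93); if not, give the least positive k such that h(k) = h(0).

58

Since gcd(66, 116) = 2, we have 66x ≡ 0 (mod 2) for all x, so h(x) ≡ 1 (mod 2).
But 0 ≢ 1 (mod 2), so 0 ∈ ℤ/116ℤ has no preimage. Thus h is not surjective.
Since h is not surjective, we find the least positive k with h(k) = h(0): this means 66k ≡ 0 (mod 116), i.e. 116 ∣ 66k. Since gcd(66, 116) = 2, dividing through by 2 this holds exactly when 58 ∣ 33k, and as gcd(33, 58) = 1, exactly when 58 ∣ k.
The smallest positive such k is 58.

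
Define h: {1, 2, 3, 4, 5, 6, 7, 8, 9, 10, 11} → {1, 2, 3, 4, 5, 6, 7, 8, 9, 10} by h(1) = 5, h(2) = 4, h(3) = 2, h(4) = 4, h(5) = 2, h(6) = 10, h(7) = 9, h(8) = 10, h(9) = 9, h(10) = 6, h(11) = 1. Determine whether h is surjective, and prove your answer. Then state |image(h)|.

7

No element maps to 3, so h is not surjective.
The image of h is {1, 2, 4, 5, 6, 9, 10}, which has 7 elements.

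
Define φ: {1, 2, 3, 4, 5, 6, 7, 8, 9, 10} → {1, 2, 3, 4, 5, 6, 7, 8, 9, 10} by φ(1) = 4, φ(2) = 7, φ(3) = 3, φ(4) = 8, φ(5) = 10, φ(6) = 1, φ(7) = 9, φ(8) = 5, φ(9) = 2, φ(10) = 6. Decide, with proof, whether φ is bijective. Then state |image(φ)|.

The values 4, 7, 3, 8, 10, 1, 9, 5, 2, 6 are a permutation of {1, 2, 3, 4, 5, 6, 7, 8, 9, 10}: each element appears exactly once.
So φ is injective and surjective, hence bijective.
The image of φ is {1, 2, 3, 4, 5, 6, 7, 8, 9, 10}, which has 10 elements.

10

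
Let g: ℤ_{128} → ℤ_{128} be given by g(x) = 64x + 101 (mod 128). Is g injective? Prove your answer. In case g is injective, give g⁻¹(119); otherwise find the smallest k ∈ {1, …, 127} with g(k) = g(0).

2

Recall that g is injective when g(u) = g(v) forces u = v.
We have gcd(64, 128) = 64 > 1. Taking u = 0 and v = 2: g(0) = 101 and g(2) = 64·2 + 101 = 229 ≡ 101 (mod 128).
So g(0) = g(2) while 0 ≠ 2, so g is not injective.
Since g is not injective, we find the least positive k with g(k) = g(0): this means 64k ≡ 0 (mod 128), i.e. 128 ∣ 64k. Since gcd(64, 128) = 64, dividing through by 64 this holds exactly when 2 ∣ k.
The smallest positive such k is 2.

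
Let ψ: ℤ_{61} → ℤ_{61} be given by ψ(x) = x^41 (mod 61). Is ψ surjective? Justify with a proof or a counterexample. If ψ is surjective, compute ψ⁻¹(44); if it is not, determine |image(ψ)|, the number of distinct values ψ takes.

Since 61 is prime, the nonzero elements of ℤ_{61} form a cyclic group of order 60.
As gcd(41, 60) = 1, raising to the 41st power is a bijection on this group: if x_1^41 ≡ x_2^41 then (x_1x_2^{−1})^41 = 1, and the only element of order dividing gcd(41, 60) = 1 is 1, so x_1 = x_2.
With ψ(0) = 0 this makes ψ injective on all of ℤ_{61}, hence bijective (finite equal-size domain and codomain). In particular ψ is surjective.
Since ψ is surjective, we find the preimage of 44. The inverse of x ↦ x^41 on (ℤ_{61})^× is x ↦ x^41, because 41·41 = 1681 = 28·60 + 1 ≡ 1 (mod 60) and x^{60} = 1 for x ≠ 0 (Fermat). So ψ⁻¹(44) = 44^41 mod 61.
Repeated squaring mod 61: 44^1 ≡ 44, 44^2 ≡ 44² = 1936 ≡ 45, 44^4 ≡ 45² = 2025 ≡ 12, 44^8 ≡ 12² = 144 ≡ 22, 44^16 ≡ 22² = 484 ≡ 57, 44^32 ≡ 57² = 3249 ≡ 16. Since 41 = 32 + 8 + 1, 44^41 ≡ 16·22·44: 16·22 = 352 ≡ 47, then 47·44 = 2068 ≡ 55. So 44^41 ≡ 55 (mod 61).
Hence ψ⁻¹(44) = 55.

55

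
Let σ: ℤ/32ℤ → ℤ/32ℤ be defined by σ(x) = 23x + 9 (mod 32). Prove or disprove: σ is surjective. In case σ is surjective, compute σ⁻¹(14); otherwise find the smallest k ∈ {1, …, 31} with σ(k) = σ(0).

3

Since gcd(23, 32) = 1, 23 is invertible modulo 32. Euclid's algorithm: 32 = 1·23 + 9, 23 = 2·9 + 5, 9 = 1·5 + 4, 5 = 1·4 + 1; back-substituting gives 1 = 7·23 − 5·32, so 23⁻¹ ≡ 7 (mod 32).
Then y ↦ 7(y − 9) is a two-sided inverse to σ, so every y ∈ ℤ/32ℤ has a preimage.
Hence σ is surjective.
Since σ is surjective, we compute σ⁻¹(14): solve 23x + 9 ≡ 14 (mod 32), i.e. 23x ≡ 5 (mod 32).
Multiplying by 23⁻¹ = 7 gives x ≡ 7·5 = 35 = 1·32 + 3 ≡ 3 (mod 32).
Check: σ(3) = 23·3 + 9 = 78 = 2·32 + 14 ≡ 14 (mod 32).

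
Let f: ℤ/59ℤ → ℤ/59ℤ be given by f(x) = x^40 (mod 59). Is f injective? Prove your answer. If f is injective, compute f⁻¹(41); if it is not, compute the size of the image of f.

f(29): Repeated squaring mod 59: 29^1 ≡ 29, 29^2 ≡ 29² = 841 ≡ 15, 29^4 ≡ 15² = 225 ≡ 48, 29^8 ≡ 48² = 2304 ≡ 3, 29^16 ≡ 3² = 9, 29^32 ≡ 9² = 81 ≡ 22. Since 40 = 32 + 8, 29^40 ≡ 22·3: 22·3 = 66 ≡ 7. So 29^40 ≡ 7 (mod 59).
f(30): Repeated squaring mod 59: 30^1 ≡ 30, 30^2 ≡ 30² = 900 ≡ 15, 30^4 ≡ 15² = 225 ≡ 48, 30^8 ≡ 48² = 2304 ≡ 3, 30^16 ≡ 3² = 9, 30^32 ≡ 9² = 81 ≡ 22. Since 40 = 32 + 8, 30^40 ≡ 22·3: 22·3 = 66 ≡ 7. So 30^40 ≡ 7 (mod 59).
So f(29) = f(30) = 7 while 29 ≠ 30, so f is not injective.
Since f is not injective, we determine |image(f)|. Computing x^40 mod 59 for each x (by repeated squaring, reducing mod 59 at every step), the values f(0), f(1), …, f(58) are: 0, 1, 17, 29, 53, 20, 21, 35, 16, 15, 45, 41, 3, 4, 5, 49, 36, 27, 19, 25, 57, 12, 48, 28, 51, 46, 9, 22, 26, 7, 7, 26, 22, 9, 46, 51, 28, 48, 12, 57, 25, 19, 27, 36, 49, 5, 4, 3, 41, 45, 15, 16, 35, 21, 20, 53, 29, 17, 1.
The distinct values are {0, 1, 3, 4, 5, 7, 9, 12, 15, 16, 17, 19, 20, 21, 22, 25, 26, 27, 28, 29, 35, 36, 41, 45, 46, 48, 49, 51, 53, 57}; there are 30 of them.

30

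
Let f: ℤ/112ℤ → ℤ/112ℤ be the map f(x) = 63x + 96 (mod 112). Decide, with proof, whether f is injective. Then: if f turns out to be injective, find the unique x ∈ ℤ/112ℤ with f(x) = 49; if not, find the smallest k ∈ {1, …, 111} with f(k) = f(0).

Recall: f is injective if f(a) = f(b) implies a = b.
We have gcd(63, 112) = 7 > 1. Taking a = 0 and b = 16: f(0) = 96 and f(16) = 63·16 + 96 = 1104 ≡ 96 (mod 112).
So f(0) = f(16) while 0 ≠ 16, thus f is not injective.
Since f is not injective, we find the least positive k with f(k) = f(0): this means 63k ≡ 0 (mod 112), i.e. 112 ∣ 63k. Since gcd(63, 112) = 7, dividing through by 7 this holds exactly when 16 ∣ 9k, and as gcd(9, 16) = 1, exactly when 16 ∣ k.
The smallest positive such k is 16.

16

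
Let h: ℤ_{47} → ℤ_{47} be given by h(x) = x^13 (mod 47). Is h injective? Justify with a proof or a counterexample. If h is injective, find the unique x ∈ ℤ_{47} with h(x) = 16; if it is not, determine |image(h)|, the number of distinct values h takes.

25

Since 47 is prime, the nonzero elements of ℤ_{47} form a cyclic group of order 46.
As gcd(13, 46) = 1, raising to the 13th power is a bijection on this group: if x_1^13 ≡ x_2^13 then (x_1x_2^{−1})^13 = 1, and the only element of order dividing gcd(13, 46) = 1 is 1, so x_1 = x_2.
With h(0) = 0 this makes h injective on all of ℤ_{47}, hence bijective (finite equal-size domain and codomain). In particular h is injective.
Since h is injective, we find the preimage of 16. The inverse of x ↦ x^13 on (ℤ_{47})^× is x ↦ x^39, because 13·39 = 507 = 11·46 + 1 ≡ 1 (mod 46) and x^{46} = 1 for x ≠ 0 (Fermat). So h⁻¹(16) = 16^39 mod 47.
Repeated squaring mod 47: 16^1 ≡ 16, 16^2 ≡ 16² = 256 ≡ 21, 16^4 ≡ 21² = 441 ≡ 18, 16^8 ≡ 18² = 324 ≡ 42, 16^16 ≡ 42² = 1764 ≡ 25, 16^32 ≡ 25² = 625 ≡ 14. Since 39 = 32 + 4 + 2 + 1, 16^39 ≡ 14·18·21·16: 14·18 = 252 ≡ 17, then 17·21 = 357 ≡ 28, then 28·16 = 448 ≡ 25. So 16^39 ≡ 25 (mod 47).
Hence h⁻¹(16) = 25.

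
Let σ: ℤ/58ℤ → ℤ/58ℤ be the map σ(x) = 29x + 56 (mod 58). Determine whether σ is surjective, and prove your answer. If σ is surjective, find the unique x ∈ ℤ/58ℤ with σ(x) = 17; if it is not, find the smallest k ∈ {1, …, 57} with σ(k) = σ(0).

Recall that surjectivity means every element of the codomain has a preimage under σ.
Since gcd(29, 58) = 29, we have 29x ≡ 0 (mod 29) for all x, so σ(x) ≡ 27 (mod 29).
But 0 ≢ 27 (mod 29), so 0 ∈ ℤ/58ℤ has no preimage. Hence σ is not surjective.
Since σ is not surjective, we find the least positive k with σ(k) = σ(0): this means 29k ≡ 0 (mod 58), i.e. 58 ∣ 29k. Since gcd(29, 58) = 29, dividing through by 29 this holds exactly when 2 ∣ k.
The smallest positive such k is 2.

2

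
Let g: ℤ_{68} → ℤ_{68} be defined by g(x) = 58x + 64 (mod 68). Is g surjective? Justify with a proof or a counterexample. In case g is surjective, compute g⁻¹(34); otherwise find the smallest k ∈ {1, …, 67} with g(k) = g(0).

Since gcd(58, 68) = 2, we have 58x ≡ 0 (mod 2) for all x, so g(x) ≡ 0 (mod 2).
But 1 ≢ 0 (mod 2), so 1 ∈ ℤ_{68} has no preimage. Thus g is not surjective.
Since g is not surjective, we find the least positive k with g(k) = g(0): this means 58k ≡ 0 (mod 68), i.e. 68 ∣ 58k. Since gcd(58, 68) = 2, dividing through by 2 this holds exactly when 34 ∣ 29k, and as gcd(29, 34) = 1, exactly when 34 ∣ k.
The smallest positive such k is 34.

34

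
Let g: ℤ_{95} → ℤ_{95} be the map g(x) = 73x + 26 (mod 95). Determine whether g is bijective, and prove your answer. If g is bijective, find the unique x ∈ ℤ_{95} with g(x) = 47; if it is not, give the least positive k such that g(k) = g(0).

Recall that g is injective if g(x_1) = g(x_2) implies x_1 = x_2.
Suppose g(x_1) = g(x_2) in ℤ_{95}. Then 73x_1 + 26 ≡ 73x_2 + 26 (mod 95), so 73(x_1 − x_2) ≡ 0 (mod 95).
Since gcd(73, 95) = 1, 73 is invertible modulo 95, so x_1 − x_2 ≡ 0 (mod 95), i.e. x_1 = x_2.
We now compute 73⁻¹ mod 95 explicitly. Euclid's algorithm: 95 = 1·73 + 22, 73 = 3·22 + 7, 22 = 3·7 + 1; back-substituting gives 1 = 82·73 − 63·95, so 73⁻¹ ≡ 82 (mod 95).
Then y ↦ 82(y − 26) is a two-sided inverse to g, so every y ∈ ℤ_{95} has a preimage.
Thus g is bijective.
Since g is bijective, we find g⁻¹(47): we need 73x ≡ 47 − 26 ≡ 21 (mod 95). Using 73⁻¹ = 82: x ≡ 82·21 = 1722 = 18·95 + 12, so x = 12.
Check: g(12) = 73·12 + 26 = 902 = 9·95 + 47 ≡ 47 (mod 95).

12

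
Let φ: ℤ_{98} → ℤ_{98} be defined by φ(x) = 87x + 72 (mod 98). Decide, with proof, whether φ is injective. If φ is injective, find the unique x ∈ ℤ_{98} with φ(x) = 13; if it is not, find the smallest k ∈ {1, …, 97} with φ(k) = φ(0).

41

If φ(s) = φ(t), then 87s ≡ 87t (mod 98). Because gcd(87, 98) = 1, we may cancel 87 to get s ≡ t (mod 98).
Thus φ is injective.
We now compute 87⁻¹ mod 98 explicitly. Euclid's algorithm: 98 = 1·87 + 11, 87 = 7·11 + 10, 11 = 1·10 + 1; back-substituting gives 1 = 89·87 − 79·98, so 87⁻¹ ≡ 89 (mod 98).
Since φ is injective, we compute φ⁻¹(13): solve 87x + 72 ≡ 13 (mod 98), i.e. 87x ≡ 39 (mod 98).
Multiplying by 87⁻¹ = 89 gives x ≡ 89·39 = 3471 = 35·98 + 41 ≡ 41 (mod 98).
Check: φ(41) = 87·41 + 72 = 3639 = 37·98 + 13 ≡ 13 (mod 98).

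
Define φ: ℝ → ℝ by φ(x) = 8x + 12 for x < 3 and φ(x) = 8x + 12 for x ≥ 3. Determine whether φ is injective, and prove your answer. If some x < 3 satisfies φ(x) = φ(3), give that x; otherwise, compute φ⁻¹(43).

31/8

Both pieces are strictly increasing (slopes 8 and 8), so each is injective on its own interval.
The left piece maps (−∞, 3) onto (−∞, 36); the right piece maps [3, ∞) onto [36, ∞).
These images are disjoint, so no value is attained by both pieces. Hence φ is injective.
Because the two images are disjoint, no x < 3 has φ(x) = φ(3), so we compute φ⁻¹(43): 43 lies in [36, ∞), so solve 8x + 12 = 43: x = (43 − 12)/8 = 31/8.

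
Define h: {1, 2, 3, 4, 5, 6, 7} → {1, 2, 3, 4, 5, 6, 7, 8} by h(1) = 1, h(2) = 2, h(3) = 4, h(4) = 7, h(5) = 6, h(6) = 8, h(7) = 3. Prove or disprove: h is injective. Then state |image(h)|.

7

The values h(1), …, h(7) are 1, 2, 4, 7, 6, 8, 3 — all distinct.
So h(s) = h(t) only when s = t, and h is injective.
The image of h is {1, 2, 3, 4, 6, 7, 8}, which has 7 elements.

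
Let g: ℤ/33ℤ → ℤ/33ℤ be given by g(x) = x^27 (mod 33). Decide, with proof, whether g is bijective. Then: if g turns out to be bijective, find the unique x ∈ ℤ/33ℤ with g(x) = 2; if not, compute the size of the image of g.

8

Computing x^27 mod 33 for each x (by repeated squaring, reducing mod 33 at every step), the values g(0), g(1), …, g(32) are: 0, 1, 29, 9, 16, 14, 30, 28, 2, 15, 10, 11, 12, 7, 20, 27, 25, 8, 6, 13, 26, 21, 22, 23, 18, 31, 5, 3, 19, 17, 24, 4, 32.
Every element of ℤ/33ℤ appears exactly once in this list, so g is a bijection, and in particular bijective.
Since g is bijective, we read off the preimage of 2 from the same table: g(8) = 2, so g⁻¹(2) = 8.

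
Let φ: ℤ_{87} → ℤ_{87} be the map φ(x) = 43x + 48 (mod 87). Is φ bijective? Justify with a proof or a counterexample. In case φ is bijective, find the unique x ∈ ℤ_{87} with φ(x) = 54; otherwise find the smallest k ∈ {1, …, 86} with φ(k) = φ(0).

Suppose φ(u) = φ(v) in ℤ_{87}. Then 43u + 48 ≡ 43v + 48 (mod 87), so 43(u − v) ≡ 0 (mod 87).
Since gcd(43, 87) = 1, 43 is invertible modulo 87, hence u − v ≡ 0 (mod 87), i.e. u = v.
We now compute 43⁻¹ mod 87 explicitly. Euclid's algorithm: 87 = 2·43 + 1; back-substituting gives 1 = 85·43 − 42·87, so 43⁻¹ ≡ 85 (mod 87).
For any y ∈ ℤ_{87}, x = 85(y − 48) mod 87 satisfies φ(x) = 43·85(y − 48) + 48 ≡ y (since 43·85 ≡ 1 mod 87). So every y has a preimage.
Hence φ is bijective.
Since φ is bijective, we find φ⁻¹(54): we need 43x ≡ 54 − 48 ≡ 6 (mod 87). Using 43⁻¹ = 85: x ≡ 85·6 = 510 = 5·87 + 75, so x = 75.
Check: φ(75) = 43·75 + 48 = 3273 = 37·87 + 54 ≡ 54 (mod 87).

75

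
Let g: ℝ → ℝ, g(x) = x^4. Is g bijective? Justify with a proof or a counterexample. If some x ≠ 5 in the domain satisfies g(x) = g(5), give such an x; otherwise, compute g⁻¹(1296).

-5

g(5) = 625 = (−5)^4 = g(−5) (since 4 is even), with 5 ≠ −5. So g is not injective, hence not bijective.
For the follow-up, such an x exists: taking x = −5 ∈ ℝ gives g(−5) = 625 = g(5) with −5 ≠ 5.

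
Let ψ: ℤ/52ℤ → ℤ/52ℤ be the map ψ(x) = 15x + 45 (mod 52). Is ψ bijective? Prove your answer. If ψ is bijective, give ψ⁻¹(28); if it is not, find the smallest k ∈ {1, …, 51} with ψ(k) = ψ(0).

37

If ψ(a) = ψ(b), then 15a ≡ 15b (mod 52). Because gcd(15, 52) = 1, we may cancel 15 to get a ≡ b (mod 52).
We now compute 15⁻¹ mod 52 explicitly. Euclid's algorithm: 52 = 3·15 + 7, 15 = 2·7 + 1; back-substituting gives 1 = 7·15 − 2·52, so 15⁻¹ ≡ 7 (mod 52).
For any y ∈ ℤ/52ℤ, x = 7(y − 45) mod 52 satisfies ψ(x) = 15·7(y − 45) + 45 ≡ y (since 15·7 ≡ 1 mod 52). So every y has a preimage.
Therefore ψ is bijective.
Since ψ is bijective, we compute ψ⁻¹(28): solve 15x + 45 ≡ 28 (mod 52), i.e. 15x ≡ 35 (mod 52).
Multiplying by 15⁻¹ = 7 gives x ≡ 7·35 = 245 = 4·52 + 37 ≡ 37 (mod 52).
Check: ψ(37) = 15·37 + 45 = 600 = 11·52 + 28 ≡ 28 (mod 52).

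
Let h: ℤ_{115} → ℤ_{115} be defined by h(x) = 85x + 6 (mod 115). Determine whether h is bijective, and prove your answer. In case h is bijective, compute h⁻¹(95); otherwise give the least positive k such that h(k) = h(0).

23

Recall that h is injective when h(s) = h(t) forces s = t.
We have gcd(85, 115) = 5 > 1. Taking s = 0 and t = 23: h(0) = 6 and h(23) = 85·23 + 6 = 1961 ≡ 6 (mod 115).
So h(0) = h(23) while 0 ≠ 23, so h is not injective, hence not bijective.
Since h is not bijective, we find the least positive k with h(k) = h(0): this means 85k ≡ 0 (mod 115), i.e. 115 ∣ 85k. Since gcd(85, 115) = 5, dividing through by 5 this holds exactly when 23 ∣ 17k, and as gcd(17, 23) = 1, exactly when 23 ∣ k.
The smallest positive such k is 23.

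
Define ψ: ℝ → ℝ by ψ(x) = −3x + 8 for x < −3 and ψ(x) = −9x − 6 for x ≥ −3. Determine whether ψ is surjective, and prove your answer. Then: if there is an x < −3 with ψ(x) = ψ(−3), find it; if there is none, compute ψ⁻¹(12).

Both pieces are strictly decreasing (slopes −3 and −9), so each is injective on its own interval.
The left piece maps (−∞, −3) onto (17, ∞); the right piece maps [−3, ∞) onto (−∞, 21].
The union (17, ∞) ∪ (−∞, 21] covers ℝ, so ψ is surjective.
For the follow-up: the images overlap, so an x < −3 with ψ(x) = ψ(−3) exists. ψ(−3) = 21; solving −3x + 8 = 21 for x < −3 gives x = (21 − 8)/(−3) = −13/3.

-13/3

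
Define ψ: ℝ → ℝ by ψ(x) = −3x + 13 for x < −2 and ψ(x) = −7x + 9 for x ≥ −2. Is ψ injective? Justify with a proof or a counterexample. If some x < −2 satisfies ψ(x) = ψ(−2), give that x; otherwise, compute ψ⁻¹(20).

Both pieces are strictly decreasing (slopes −3 and −7), so each is injective on its own interval.
The left piece maps (−∞, −2) onto (19, ∞); the right piece maps [−2, ∞) onto (−∞, 23].
These images overlap. In particular ψ(−2) = 23 (right piece), and solving −3x + 13 = 23 on the left piece gives x = −10/3 < −2.
So ψ(−10/3) = ψ(−2) with −10/3 ≠ −2, and ψ is not injective. This x = −10/3 is the requested value below −2.

-10/3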